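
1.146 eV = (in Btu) 1.74e-22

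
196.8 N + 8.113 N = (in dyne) 2.049e+07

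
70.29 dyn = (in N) 0.0007029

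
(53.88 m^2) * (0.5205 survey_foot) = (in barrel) 53.77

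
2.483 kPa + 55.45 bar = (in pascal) 5.547e+06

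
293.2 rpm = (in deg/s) 1759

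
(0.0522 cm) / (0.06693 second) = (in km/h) 0.02808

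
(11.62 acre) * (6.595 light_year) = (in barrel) 1.845e+22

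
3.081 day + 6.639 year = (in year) 6.647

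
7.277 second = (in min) 0.1213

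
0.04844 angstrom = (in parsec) 1.57e-28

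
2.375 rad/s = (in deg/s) 136.1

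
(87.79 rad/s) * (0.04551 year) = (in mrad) 1.26e+11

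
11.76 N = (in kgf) 1.199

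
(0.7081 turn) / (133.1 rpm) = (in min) 0.00532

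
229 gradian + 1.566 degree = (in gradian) 230.7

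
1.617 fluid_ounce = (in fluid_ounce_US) 1.617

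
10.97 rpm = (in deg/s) 65.82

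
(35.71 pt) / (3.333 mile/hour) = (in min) 0.0001409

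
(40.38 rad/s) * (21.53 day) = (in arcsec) 1.549e+13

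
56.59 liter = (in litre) 56.59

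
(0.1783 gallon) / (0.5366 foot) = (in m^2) 0.004127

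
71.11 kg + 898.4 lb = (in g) 4.786e+05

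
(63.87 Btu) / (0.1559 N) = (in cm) 4.322e+07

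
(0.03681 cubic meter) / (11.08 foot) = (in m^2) 0.0109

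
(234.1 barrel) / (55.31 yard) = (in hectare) 7.359e-05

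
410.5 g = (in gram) 410.5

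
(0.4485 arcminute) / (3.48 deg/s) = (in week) 3.552e-09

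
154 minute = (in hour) 2.567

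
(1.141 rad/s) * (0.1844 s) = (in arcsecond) 4.34e+04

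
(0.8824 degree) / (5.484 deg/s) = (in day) 1.862e-06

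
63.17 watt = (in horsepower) 0.08471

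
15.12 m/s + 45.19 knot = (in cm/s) 3837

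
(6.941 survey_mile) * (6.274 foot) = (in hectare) 2.136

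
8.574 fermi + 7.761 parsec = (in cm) 2.395e+19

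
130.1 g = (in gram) 130.1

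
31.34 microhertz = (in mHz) 0.03134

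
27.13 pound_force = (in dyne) 1.207e+07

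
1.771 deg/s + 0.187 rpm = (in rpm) 0.4822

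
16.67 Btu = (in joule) 1.759e+04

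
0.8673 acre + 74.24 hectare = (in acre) 184.3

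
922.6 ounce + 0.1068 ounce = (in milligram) 2.616e+07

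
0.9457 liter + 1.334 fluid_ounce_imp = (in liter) 0.9836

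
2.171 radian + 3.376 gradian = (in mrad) 2224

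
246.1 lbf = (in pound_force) 246.1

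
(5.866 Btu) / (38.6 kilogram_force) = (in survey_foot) 53.64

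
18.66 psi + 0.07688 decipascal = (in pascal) 1.287e+05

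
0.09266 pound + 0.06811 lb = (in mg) 7.292e+04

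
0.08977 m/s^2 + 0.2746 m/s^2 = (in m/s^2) 0.3644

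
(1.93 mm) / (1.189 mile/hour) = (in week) 6.004e-09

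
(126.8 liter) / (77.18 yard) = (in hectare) 1.797e-07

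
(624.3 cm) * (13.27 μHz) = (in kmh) 0.0002982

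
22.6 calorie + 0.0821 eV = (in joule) 94.56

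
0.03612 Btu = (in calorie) 9.108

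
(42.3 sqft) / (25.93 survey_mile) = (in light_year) 9.954e-21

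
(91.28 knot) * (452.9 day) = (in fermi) 1.838e+24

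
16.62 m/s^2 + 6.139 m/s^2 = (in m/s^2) 22.76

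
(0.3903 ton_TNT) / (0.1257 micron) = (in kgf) 1.325e+15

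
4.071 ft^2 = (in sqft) 4.071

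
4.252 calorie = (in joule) 17.79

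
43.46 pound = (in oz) 695.4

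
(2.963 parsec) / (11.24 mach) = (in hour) 6.636e+09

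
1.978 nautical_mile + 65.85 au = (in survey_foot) 3.232e+13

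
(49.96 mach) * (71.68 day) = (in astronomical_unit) 0.7042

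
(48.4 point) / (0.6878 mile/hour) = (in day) 6.427e-07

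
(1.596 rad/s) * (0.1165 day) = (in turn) 2557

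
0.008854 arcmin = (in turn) 4.099e-07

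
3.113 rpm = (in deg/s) 18.68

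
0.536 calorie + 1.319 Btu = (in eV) 8.7e+21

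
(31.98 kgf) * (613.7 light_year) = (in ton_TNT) 4.352e+11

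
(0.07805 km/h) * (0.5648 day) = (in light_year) 1.118e-13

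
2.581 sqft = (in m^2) 0.2398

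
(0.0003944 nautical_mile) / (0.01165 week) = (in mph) 0.0002319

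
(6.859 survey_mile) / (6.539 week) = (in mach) 8.197e-06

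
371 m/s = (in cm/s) 3.71e+04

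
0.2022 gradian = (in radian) 0.003176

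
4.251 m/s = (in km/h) 15.3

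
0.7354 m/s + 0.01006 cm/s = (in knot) 1.43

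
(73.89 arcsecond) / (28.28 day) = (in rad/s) 1.466e-10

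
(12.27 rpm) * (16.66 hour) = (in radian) 7.706e+04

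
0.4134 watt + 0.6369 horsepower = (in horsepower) 0.6375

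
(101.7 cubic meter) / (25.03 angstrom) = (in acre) 1.004e+07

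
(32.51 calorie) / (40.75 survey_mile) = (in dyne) 207.4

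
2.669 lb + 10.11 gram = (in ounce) 43.06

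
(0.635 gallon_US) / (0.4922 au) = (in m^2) 3.265e-14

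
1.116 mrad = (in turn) 0.0001776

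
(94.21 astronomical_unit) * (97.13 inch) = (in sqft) 3.743e+14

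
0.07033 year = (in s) 2.218e+06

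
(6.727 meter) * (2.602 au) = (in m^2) 2.619e+12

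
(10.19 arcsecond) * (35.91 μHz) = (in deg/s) 1.016e-07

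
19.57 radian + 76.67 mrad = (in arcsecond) 4.052e+06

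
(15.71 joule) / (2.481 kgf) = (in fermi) 6.457e+14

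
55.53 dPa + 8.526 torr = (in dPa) 1.142e+04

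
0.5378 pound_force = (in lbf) 0.5378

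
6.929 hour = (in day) 0.2887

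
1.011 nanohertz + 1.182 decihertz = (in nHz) 1.182e+08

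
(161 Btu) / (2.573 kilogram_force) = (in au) 4.5e-08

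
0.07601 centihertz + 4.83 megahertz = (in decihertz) 4.83e+07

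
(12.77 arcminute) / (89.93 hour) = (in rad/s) 1.147e-08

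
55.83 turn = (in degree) 2.01e+04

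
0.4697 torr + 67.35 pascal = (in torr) 0.9749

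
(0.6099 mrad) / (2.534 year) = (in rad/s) 7.632e-12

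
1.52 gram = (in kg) 0.00152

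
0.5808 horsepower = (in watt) 433.1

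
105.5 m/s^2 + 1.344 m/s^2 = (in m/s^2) 106.8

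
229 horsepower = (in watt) 1.708e+05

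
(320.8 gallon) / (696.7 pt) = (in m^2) 4.941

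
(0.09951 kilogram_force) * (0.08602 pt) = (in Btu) 2.807e-08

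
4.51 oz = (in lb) 0.2819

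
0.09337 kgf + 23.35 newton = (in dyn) 2.427e+06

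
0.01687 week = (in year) 0.0003235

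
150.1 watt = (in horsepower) 0.2013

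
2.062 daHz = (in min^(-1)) 1237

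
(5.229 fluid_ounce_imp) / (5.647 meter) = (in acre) 6.501e-09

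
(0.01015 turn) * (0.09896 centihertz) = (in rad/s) 6.311e-05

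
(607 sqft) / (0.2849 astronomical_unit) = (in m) 1.323e-09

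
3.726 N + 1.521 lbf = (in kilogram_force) 1.07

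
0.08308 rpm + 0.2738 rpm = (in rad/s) 0.03737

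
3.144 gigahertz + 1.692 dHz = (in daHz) 3.144e+08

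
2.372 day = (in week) 0.3389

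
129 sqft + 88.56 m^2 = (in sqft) 1082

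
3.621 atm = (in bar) 3.669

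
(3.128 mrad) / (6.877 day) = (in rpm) 5.027e-08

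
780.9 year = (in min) 4.104e+08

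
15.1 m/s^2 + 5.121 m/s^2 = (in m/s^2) 20.22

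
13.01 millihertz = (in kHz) 1.301e-05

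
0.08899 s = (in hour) 2.472e-05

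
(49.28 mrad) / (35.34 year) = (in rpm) 4.222e-10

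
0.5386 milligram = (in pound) 1.187e-06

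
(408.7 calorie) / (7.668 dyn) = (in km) 2.23e+04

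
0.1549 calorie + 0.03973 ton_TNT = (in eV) 1.038e+27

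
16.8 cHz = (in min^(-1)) 10.08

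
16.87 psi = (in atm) 1.148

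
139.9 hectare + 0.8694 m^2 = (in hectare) 139.9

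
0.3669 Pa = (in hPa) 0.003669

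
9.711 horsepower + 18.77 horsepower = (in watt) 2.124e+04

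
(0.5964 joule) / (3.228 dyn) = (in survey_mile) 11.48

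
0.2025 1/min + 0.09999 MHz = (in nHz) 9.999e+13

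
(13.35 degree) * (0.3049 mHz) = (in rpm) 0.0006784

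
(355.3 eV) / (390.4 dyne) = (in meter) 1.458e-14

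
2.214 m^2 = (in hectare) 0.0002214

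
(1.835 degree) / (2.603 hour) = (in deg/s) 0.0001958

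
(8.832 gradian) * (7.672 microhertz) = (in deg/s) 6.098e-05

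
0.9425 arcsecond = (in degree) 0.0002618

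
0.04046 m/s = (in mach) 0.0001188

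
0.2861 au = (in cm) 4.28e+12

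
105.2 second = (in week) 0.0001739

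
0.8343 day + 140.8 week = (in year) 2.703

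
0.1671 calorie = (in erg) 6.991e+06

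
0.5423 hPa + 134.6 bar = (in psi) 1952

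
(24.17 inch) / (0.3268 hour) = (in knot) 0.001014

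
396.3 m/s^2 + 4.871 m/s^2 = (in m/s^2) 401.2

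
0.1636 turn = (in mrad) 1028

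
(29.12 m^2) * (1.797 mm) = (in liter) 52.33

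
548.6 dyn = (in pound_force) 0.001233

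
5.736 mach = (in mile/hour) 4369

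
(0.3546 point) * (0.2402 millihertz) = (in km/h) 1.082e-07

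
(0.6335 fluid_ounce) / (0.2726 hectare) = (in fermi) 6.873e+06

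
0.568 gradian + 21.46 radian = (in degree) 1230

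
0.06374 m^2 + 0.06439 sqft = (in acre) 1.723e-05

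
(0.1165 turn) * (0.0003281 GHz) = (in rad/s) 2.402e+05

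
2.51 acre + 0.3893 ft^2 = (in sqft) 1.093e+05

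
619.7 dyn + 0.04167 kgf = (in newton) 0.4148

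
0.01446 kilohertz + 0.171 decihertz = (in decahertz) 1.448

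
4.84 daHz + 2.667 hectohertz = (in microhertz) 3.151e+08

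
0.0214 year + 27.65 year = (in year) 27.67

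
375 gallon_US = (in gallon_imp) 312.3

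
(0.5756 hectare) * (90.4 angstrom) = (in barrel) 0.0003273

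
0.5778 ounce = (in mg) 1.638e+04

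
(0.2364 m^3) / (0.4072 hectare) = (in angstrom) 5.806e+05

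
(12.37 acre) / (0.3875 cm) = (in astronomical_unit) 8.636e-05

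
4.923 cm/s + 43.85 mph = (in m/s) 19.65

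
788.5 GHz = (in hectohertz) 7.885e+09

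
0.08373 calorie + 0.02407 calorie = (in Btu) 0.0004275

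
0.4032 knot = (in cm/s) 20.74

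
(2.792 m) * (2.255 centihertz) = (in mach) 0.0001849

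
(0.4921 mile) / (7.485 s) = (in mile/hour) 236.7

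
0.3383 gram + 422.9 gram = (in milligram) 4.232e+05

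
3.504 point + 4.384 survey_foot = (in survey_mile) 0.0008311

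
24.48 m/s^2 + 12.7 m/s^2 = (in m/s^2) 37.18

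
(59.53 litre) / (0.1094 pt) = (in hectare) 0.1542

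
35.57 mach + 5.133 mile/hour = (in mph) 2.71e+04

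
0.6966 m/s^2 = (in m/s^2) 0.6966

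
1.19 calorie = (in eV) 3.108e+19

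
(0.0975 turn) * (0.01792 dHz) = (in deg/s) 0.0629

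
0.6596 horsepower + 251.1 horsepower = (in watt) 1.877e+05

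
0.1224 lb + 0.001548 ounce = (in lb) 0.1225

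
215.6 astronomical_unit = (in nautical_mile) 1.742e+10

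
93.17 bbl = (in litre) 1.481e+04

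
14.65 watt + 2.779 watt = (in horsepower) 0.02337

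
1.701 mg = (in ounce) 6e-05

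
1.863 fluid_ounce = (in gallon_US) 0.01455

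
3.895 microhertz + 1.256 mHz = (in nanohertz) 1.26e+06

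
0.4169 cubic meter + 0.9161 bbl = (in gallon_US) 148.6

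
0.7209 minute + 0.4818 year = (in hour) 4221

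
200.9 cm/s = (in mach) 0.0059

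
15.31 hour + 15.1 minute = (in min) 933.7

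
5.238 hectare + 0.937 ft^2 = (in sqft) 5.638e+05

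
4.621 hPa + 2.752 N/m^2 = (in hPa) 4.649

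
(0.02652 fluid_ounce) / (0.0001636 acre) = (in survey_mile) 7.361e-10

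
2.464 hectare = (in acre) 6.089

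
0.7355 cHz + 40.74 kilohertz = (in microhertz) 4.074e+10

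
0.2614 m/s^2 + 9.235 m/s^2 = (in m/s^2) 9.496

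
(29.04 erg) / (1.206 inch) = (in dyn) 9.48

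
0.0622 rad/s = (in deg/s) 3.564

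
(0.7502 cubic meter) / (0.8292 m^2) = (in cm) 90.47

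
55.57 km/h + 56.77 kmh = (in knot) 60.66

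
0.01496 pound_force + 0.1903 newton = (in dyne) 2.568e+04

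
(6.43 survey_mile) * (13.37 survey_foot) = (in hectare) 4.217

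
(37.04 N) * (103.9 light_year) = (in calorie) 8.702e+18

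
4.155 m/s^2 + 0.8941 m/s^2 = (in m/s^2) 5.049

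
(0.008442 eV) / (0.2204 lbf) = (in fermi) 1.38e-06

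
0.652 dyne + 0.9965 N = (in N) 0.9965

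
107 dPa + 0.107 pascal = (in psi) 0.001567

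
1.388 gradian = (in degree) 1.249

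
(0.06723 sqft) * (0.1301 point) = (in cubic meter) 2.867e-07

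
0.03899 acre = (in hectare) 0.01578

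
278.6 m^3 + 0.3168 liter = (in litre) 2.786e+05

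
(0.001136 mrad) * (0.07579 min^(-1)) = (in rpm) 1.37e-08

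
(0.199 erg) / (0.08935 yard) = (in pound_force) 5.476e-08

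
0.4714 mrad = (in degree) 0.02701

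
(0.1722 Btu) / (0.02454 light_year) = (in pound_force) 1.759e-13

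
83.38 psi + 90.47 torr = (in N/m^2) 5.869e+05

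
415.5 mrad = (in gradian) 26.45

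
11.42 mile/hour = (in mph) 11.42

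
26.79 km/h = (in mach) 0.02186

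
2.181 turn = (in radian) 13.7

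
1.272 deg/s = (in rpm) 0.212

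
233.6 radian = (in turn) 37.18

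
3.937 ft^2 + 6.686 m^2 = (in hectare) 0.0007052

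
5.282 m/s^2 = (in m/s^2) 5.282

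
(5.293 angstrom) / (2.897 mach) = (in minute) 8.943e-15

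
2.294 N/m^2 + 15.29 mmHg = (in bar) 0.02041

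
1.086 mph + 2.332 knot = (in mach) 0.004949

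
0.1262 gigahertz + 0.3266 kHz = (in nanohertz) 1.262e+17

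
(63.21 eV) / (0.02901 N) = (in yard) 3.818e-16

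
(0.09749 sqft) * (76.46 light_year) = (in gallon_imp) 1.441e+18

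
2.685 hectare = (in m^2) 2.685e+04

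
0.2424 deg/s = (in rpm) 0.0404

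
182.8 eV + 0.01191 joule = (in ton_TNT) 2.847e-12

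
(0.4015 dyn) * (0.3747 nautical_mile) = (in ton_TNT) 6.659e-13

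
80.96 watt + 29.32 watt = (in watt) 110.3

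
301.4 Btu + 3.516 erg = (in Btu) 301.4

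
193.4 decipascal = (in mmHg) 0.1451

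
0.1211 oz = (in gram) 3.433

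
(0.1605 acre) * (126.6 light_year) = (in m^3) 7.779e+20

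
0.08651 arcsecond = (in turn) 6.675e-08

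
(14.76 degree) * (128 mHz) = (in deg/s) 1.889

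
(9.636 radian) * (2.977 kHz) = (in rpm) 2.739e+05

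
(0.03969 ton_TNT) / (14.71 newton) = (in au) 7.546e-05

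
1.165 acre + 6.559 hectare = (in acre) 17.37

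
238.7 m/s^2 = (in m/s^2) 238.7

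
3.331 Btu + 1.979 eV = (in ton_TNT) 8.4e-07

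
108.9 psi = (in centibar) 750.8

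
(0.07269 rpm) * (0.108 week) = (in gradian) 3.165e+04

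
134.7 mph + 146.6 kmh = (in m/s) 100.9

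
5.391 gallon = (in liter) 20.41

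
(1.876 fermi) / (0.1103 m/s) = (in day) 1.969e-19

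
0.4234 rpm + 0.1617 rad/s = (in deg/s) 11.81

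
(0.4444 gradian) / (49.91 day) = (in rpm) 1.546e-08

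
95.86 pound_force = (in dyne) 4.264e+07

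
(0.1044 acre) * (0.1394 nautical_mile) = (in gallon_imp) 2.399e+07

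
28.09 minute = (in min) 28.09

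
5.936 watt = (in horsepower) 0.00796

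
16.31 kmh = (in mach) 0.01331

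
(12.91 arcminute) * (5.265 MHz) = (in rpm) 1.888e+05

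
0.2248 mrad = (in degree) 0.01288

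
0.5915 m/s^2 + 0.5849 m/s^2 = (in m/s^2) 1.176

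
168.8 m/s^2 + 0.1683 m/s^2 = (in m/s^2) 169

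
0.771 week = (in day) 5.397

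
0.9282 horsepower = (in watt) 692.2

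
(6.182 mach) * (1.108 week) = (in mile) 8.765e+05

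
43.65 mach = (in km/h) 5.351e+04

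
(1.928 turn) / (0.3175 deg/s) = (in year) 6.932e-05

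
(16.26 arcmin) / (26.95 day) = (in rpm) 1.94e-08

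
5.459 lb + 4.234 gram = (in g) 2480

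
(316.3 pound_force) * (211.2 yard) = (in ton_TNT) 6.494e-05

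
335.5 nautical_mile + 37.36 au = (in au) 37.36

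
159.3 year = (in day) 5.814e+04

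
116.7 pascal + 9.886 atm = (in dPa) 1.002e+07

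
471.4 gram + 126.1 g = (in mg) 5.975e+05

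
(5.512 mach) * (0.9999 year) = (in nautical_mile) 3.196e+07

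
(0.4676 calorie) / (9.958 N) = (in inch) 7.735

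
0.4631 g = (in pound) 0.001021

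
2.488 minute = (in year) 4.734e-06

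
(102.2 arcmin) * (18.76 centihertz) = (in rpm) 0.05326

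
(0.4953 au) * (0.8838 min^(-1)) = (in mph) 2.441e+09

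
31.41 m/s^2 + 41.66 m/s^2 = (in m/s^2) 73.07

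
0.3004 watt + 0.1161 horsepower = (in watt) 86.88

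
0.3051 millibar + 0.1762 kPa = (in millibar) 2.067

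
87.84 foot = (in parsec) 8.677e-16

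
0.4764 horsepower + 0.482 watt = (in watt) 355.7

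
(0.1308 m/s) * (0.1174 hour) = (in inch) 2176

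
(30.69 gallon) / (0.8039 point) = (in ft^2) 4409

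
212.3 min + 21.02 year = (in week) 1096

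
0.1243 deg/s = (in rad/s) 0.002169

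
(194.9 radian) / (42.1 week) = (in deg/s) 0.0004386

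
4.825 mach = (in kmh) 5914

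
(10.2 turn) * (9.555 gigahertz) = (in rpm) 5.848e+12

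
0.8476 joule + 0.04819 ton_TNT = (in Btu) 1.911e+05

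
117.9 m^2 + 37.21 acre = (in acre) 37.24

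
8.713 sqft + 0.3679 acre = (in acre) 0.3681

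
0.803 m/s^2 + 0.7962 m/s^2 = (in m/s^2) 1.599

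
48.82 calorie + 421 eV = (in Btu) 0.1936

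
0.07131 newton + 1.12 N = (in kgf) 0.1215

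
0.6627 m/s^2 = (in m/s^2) 0.6627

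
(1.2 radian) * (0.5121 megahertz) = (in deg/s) 3.521e+07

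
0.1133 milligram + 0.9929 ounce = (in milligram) 2.815e+04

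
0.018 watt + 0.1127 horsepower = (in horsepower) 0.1127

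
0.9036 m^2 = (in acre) 0.0002233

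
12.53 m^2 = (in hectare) 0.001253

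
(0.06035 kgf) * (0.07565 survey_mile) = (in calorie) 17.22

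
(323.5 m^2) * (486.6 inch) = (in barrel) 2.515e+04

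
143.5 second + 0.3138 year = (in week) 16.36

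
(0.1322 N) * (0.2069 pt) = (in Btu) 9.146e-09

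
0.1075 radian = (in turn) 0.01711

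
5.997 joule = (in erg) 5.997e+07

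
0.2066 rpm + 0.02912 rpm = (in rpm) 0.2357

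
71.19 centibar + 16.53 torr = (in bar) 0.7339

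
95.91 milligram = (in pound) 0.0002114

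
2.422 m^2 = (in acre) 0.0005985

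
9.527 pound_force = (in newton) 42.38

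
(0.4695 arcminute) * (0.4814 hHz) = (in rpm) 0.06278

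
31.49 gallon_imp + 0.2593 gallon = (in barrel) 0.9066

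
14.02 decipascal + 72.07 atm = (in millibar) 7.302e+04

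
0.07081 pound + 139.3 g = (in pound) 0.3779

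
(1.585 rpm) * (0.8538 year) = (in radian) 4.469e+06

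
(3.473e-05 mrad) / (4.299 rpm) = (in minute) 1.286e-09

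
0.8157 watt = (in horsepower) 0.001094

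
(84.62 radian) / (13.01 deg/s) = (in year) 1.182e-05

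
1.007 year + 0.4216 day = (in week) 52.57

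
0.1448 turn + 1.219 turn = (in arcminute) 2.946e+04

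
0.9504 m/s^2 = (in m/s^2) 0.9504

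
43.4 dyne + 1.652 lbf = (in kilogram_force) 0.7494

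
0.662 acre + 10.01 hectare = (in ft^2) 1.106e+06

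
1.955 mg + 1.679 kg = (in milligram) 1.679e+06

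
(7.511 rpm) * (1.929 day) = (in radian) 1.311e+05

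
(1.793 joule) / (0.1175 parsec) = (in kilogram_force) 5.043e-17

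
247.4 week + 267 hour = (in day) 1743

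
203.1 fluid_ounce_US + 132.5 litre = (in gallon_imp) 30.47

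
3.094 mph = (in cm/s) 138.3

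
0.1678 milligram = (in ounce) 5.919e-06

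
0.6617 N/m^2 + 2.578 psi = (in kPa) 17.78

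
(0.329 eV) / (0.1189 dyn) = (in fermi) 44.33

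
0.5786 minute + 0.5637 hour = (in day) 0.02389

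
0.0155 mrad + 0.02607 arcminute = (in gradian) 0.00147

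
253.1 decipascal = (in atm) 0.0002498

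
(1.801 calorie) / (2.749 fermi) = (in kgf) 2.795e+14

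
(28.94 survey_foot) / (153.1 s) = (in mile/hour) 0.1289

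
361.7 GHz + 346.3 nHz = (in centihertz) 3.617e+13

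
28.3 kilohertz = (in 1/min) 1.698e+06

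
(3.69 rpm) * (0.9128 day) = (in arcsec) 6.286e+09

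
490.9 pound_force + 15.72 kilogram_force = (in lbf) 525.6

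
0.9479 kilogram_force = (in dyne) 9.296e+05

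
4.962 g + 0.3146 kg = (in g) 319.6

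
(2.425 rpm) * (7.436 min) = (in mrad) 1.133e+05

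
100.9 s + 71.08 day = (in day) 71.08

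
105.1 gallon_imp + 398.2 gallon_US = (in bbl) 12.49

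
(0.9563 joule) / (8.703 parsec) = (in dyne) 3.561e-13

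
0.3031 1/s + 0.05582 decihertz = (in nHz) 3.087e+08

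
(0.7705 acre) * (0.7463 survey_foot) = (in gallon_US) 1.874e+05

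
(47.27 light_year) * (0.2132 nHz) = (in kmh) 3.432e+08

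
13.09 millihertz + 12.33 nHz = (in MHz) 1.309e-08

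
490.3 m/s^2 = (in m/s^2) 490.3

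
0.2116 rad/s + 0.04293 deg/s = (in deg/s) 12.17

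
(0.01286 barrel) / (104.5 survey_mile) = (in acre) 3.004e-12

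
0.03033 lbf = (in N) 0.1349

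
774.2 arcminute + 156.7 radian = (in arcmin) 5.395e+05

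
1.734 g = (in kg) 0.001734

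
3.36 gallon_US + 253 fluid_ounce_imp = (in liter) 19.91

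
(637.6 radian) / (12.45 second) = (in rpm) 489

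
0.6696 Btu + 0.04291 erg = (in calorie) 168.8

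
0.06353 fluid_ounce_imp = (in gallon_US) 0.0004769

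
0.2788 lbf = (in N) 1.24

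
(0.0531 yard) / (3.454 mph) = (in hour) 8.735e-06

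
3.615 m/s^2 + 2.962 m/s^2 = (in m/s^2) 6.577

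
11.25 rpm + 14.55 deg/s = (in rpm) 13.68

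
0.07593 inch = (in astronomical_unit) 1.289e-14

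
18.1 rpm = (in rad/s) 1.895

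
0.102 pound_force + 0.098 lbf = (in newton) 0.8896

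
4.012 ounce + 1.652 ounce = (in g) 160.6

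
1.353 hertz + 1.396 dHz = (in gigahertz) 1.493e-09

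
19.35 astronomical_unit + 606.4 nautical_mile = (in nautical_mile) 1.563e+09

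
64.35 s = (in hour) 0.01787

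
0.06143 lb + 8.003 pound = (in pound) 8.064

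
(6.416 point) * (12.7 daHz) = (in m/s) 0.2875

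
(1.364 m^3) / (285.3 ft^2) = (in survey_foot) 0.1688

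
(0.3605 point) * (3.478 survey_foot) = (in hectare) 1.348e-08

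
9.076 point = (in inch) 0.1261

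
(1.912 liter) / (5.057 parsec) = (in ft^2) 1.319e-19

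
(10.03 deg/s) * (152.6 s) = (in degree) 1531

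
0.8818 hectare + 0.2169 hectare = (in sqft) 1.183e+05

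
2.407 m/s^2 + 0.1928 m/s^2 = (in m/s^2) 2.6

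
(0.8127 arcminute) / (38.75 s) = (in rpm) 5.826e-05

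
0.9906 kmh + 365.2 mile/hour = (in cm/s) 1.635e+04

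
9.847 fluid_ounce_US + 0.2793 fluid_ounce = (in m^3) 0.0002995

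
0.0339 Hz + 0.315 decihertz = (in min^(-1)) 3.924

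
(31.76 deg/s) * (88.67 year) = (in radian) 1.55e+09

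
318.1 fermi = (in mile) 1.977e-16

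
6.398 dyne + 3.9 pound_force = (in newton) 17.35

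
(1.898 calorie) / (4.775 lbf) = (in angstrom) 3.739e+09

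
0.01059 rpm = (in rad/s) 0.001109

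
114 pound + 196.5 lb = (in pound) 310.5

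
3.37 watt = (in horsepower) 0.004519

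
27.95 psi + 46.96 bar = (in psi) 709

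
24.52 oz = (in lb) 1.532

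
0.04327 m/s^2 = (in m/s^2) 0.04327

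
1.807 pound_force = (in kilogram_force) 0.8196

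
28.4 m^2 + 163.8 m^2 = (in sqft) 2069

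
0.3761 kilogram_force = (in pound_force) 0.8292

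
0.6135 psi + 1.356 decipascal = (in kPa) 4.23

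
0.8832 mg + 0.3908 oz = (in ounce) 0.3908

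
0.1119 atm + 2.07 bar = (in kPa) 218.3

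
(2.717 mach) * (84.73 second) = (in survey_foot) 2.572e+05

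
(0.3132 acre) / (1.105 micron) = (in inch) 4.516e+10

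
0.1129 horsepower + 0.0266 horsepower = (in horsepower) 0.1395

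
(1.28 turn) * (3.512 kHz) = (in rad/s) 2.825e+04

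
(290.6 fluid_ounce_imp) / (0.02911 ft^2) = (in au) 2.041e-11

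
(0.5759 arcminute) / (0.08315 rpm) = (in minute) 0.0003206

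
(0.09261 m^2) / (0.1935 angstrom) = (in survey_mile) 2.974e+06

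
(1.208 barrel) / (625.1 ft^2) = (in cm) 0.3307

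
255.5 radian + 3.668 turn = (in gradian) 1.773e+04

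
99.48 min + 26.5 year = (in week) 1382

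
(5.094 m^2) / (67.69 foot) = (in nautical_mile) 0.0001333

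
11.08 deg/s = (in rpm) 1.847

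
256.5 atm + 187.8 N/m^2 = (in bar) 259.9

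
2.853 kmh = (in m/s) 0.7925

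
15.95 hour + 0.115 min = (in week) 0.09495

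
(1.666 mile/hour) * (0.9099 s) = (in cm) 67.77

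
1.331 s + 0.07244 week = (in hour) 12.17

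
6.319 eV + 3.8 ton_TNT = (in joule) 1.59e+10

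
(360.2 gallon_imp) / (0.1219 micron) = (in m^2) 1.343e+07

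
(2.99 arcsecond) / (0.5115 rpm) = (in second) 0.0002706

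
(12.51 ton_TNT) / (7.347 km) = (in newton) 7.124e+06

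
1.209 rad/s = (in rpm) 11.55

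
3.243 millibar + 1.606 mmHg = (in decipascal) 5384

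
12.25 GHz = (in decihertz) 1.225e+11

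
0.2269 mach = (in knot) 150.2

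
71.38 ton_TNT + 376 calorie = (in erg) 2.987e+18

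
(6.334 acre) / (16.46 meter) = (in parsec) 5.047e-14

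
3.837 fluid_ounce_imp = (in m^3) 0.000109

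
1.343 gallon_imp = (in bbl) 0.0384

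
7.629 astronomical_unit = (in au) 7.629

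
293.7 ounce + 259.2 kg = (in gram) 2.675e+05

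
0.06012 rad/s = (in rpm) 0.5741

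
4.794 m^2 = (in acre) 0.001185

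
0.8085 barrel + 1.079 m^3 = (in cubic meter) 1.208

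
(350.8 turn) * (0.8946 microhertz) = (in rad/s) 0.001972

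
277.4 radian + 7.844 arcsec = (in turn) 44.15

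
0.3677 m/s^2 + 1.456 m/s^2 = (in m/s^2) 1.824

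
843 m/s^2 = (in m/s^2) 843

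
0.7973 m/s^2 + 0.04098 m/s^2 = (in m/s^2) 0.8383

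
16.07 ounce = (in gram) 455.6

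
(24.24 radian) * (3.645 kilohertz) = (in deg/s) 5.062e+06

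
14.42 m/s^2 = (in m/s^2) 14.42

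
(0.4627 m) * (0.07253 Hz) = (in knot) 0.06523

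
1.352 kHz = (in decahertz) 135.2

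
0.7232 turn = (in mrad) 4544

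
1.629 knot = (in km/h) 3.017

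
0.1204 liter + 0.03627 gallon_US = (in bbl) 0.001621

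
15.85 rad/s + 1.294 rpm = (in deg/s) 915.9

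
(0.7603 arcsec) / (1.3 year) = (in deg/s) 5.151e-12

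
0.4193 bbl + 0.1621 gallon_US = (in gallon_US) 17.77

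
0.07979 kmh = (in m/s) 0.02216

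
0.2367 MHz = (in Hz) 2.367e+05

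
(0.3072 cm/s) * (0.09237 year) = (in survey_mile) 5.56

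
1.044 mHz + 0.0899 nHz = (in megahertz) 1.044e-09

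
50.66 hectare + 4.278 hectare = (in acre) 135.8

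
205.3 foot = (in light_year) 6.614e-15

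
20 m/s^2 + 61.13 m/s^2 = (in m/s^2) 81.13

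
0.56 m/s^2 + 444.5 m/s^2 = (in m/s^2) 445.1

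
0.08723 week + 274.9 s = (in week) 0.08768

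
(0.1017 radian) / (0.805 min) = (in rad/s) 0.002106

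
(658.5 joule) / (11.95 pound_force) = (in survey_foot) 40.64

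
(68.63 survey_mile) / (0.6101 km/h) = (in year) 0.02067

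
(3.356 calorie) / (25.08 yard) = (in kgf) 0.06244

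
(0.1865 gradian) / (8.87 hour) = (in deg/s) 5.256e-06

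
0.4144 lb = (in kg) 0.188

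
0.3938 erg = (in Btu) 3.733e-11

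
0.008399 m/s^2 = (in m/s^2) 0.008399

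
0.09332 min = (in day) 6.481e-05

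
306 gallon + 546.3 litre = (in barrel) 10.72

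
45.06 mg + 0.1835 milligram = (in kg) 4.524e-05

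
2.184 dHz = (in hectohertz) 0.002184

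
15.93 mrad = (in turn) 0.002535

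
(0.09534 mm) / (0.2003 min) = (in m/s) 7.933e-06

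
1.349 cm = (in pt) 38.24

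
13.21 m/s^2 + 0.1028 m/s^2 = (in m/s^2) 13.31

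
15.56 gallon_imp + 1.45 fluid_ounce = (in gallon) 18.7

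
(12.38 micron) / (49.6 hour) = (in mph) 1.551e-10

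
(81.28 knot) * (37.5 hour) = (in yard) 6.173e+06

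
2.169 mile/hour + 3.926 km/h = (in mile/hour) 4.609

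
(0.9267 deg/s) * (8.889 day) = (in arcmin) 4.27e+07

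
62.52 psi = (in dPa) 4.311e+06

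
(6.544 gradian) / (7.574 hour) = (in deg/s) 0.000216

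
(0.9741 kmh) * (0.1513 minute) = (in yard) 2.686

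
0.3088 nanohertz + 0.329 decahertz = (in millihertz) 3290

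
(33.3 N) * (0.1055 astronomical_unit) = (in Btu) 4.981e+08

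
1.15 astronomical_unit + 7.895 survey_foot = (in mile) 1.069e+08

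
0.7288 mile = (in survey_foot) 3848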